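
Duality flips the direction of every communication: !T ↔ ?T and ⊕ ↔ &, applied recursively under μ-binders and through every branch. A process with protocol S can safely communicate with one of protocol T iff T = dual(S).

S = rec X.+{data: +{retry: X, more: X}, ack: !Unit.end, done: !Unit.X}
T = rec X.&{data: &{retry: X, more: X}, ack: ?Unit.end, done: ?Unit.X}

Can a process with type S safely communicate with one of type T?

YES

rec X | rec X  match (binder kept)
  +{data,ack,done} | &{data,ack,done}  match labels match
    • data:
      +{retry,more} | &{retry,more}  match labels match
        • retry:
          X | X  match
        • more:
          X | X  match
    • ack:
      !Unit | ?Unit  match
        end | end  match
    • done:
      !Unit | ?Unit  match
        X | X  match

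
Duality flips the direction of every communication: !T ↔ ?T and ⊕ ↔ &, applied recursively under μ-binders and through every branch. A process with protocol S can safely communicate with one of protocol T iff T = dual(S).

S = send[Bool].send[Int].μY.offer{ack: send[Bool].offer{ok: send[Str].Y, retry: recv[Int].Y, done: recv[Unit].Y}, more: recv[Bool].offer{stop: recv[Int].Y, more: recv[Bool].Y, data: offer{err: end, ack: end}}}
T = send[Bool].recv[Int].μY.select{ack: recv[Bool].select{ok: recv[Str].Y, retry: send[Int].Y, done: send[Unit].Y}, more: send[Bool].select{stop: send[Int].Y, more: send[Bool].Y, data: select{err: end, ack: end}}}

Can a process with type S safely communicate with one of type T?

NO

send[Bool] vs send[Bool]  ✗ same direction on both sides — not dual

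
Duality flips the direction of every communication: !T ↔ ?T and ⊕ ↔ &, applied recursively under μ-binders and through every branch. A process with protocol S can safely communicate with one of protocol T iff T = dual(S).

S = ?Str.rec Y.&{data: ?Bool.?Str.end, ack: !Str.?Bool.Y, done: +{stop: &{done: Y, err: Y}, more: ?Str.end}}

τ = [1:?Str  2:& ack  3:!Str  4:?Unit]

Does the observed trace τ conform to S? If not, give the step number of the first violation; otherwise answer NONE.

4

step 1: ?Str  ok  state: rec Y.…
step 2: & ack  ok  state: !Str.?Bool.rec Y.…
step 3: !Str  ok  state: ?Bool.rec Y.…
step 4: got ?Unit, protocol expects ?Bool  ✗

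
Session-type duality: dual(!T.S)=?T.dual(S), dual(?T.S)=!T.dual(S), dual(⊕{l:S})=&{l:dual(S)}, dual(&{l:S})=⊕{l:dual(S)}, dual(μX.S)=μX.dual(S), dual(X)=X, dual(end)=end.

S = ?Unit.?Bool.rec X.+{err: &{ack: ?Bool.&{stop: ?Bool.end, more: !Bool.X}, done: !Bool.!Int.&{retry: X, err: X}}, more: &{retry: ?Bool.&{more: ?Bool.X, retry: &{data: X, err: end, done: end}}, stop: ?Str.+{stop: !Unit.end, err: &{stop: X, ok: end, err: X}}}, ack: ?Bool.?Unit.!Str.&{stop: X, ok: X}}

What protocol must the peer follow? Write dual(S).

?Unit ↦ !Unit
  ?Bool ↦ !Bool
    rec X ↦ rec X  (rec unchanged)
      +{err,more,ack} ↦ &{err,more,ack}  (select→offer)
        • err:
          &{ack,done} ↦ +{ack,done}  (external→internal)
            • ack:
              ?Bool ↦ !Bool
                &{stop,more} ↦ +{stop,more}  (external→internal)
                  • stop:
                    ?Bool ↦ !Bool
                      dual(end) = end
                  • more:
                    !Bool ↦ ?Bool
                      dual(X) = X
            • done:
              !Bool ↦ ?Bool
                !Int ↦ ?Int
                  &{retry,err} ↦ +{retry,err}  (external→internal)
                    • retry:
                      dual(X) = X
                    • err:
                      dual(X) = X
        • more:
          &{retry,stop} ↦ +{retry,stop}  (external→internal)
            • retry:
              ?Bool ↦ !Bool
                &{more,retry} ↦ +{more,retry}  (external→internal)
                  • more:
                    ?Bool ↦ !Bool
                      dual(X) = X
                  • retry:
                    &{data,err,done} ↦ +{data,err,done}  (external→internal)
                      • data:
                        dual(X) = X
                      • err:
                        dual(end) = end
                      • done:
                        dual(end) = end
            • stop:
              ?Str ↦ !Str
                +{stop,err} ↦ &{stop,err}  (select→offer)
                  • stop:
                    !Unit ↦ ?Unit
                      dual(end) = end
                  • err:
                    &{stop,ok,err} ↦ +{stop,ok,err}  (external→internal)
                      • stop:
                        dual(X) = X
                      • ok:
                        dual(end) = end
                      • err:
                        dual(X) = X
        • ack:
          ?Bool ↦ !Bool
            ?Unit ↦ !Unit
              !Str ↦ ?Str
                &{stop,ok} ↦ +{stop,ok}  (external→internal)
                  • stop:
                    dual(X) = X
                  • ok:
                    dual(X) = X

!Unit.!Bool.rec X.&{err: +{ack: !Bool.+{stop: !Bool.end, more: ?Bool.X}, done: ?Bool.?Int.+{retry: X, err: X}}, more: +{retry: !Bool.+{more: !Bool.X, retry: +{data: X, err: end, done: end}}, stop: !Str.&{stop: ?Unit.end, err: +{stop: X, ok: end, err: X}}}, ack: !Bool.!Unit.?Str.+{stop: X, ok: X}}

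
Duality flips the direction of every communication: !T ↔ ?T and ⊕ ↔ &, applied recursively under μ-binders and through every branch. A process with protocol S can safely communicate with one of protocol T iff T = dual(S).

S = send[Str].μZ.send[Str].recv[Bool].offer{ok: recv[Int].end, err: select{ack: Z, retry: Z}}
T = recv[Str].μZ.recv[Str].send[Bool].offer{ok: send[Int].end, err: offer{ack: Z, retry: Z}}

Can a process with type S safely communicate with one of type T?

NO

send[Str] vs recv[Str]  match
  μZ vs μZ  match (μ self-dual)
    send[Str] vs recv[Str]  match
      recv[Bool] vs send[Bool]  match
        offer{ok,err} vs offer{ok,err}  ✗ choice polarity not flipped — not dual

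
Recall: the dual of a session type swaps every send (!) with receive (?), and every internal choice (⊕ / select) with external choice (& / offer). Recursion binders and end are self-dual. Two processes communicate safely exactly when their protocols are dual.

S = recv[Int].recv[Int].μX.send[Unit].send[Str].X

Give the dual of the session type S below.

recv[Int] = send[Int]
  recv[Int] = send[Int]
    μX = μX  (rec unchanged)
      send[Unit] = recv[Unit]
        send[Str] = recv[Str]
          X self-dual

send[Int].send[Int].μX.recv[Unit].recv[Str].X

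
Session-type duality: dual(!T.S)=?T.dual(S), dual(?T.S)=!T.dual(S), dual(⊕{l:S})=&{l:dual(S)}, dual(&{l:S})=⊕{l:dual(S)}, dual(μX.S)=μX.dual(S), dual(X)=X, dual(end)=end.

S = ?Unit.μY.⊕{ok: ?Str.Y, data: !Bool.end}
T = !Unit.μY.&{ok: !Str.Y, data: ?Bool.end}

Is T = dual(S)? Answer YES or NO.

?Unit | !Unit  ok
  μY | μY  ok (μ self-dual)
    ⊕{ok,data} | &{ok,data}  ok label sets agree
      • ok:
        ?Str | !Str  ok
          Y | Y  ok
      • data:
        !Bool | ?Bool  ok
          end | end  ok

YES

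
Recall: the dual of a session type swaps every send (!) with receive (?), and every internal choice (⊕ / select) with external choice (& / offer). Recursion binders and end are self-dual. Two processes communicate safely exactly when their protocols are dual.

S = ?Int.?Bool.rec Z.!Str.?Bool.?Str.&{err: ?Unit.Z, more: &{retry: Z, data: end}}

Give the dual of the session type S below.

!Int.!Bool.rec Z.?Str.!Bool.!Str.+{err: !Unit.Z, more: +{retry: Z, data: end}}

?Int → !Int
  ?Bool → !Bool
    rec Z → rec Z  (μ self-dual)
      !Str → ?Str
        ?Bool → !Bool
          ?Str → !Str
            &{err,more} → +{err,more}  (offer→select)
              [err]
                ?Unit → !Unit
                  Z self-dual
              [more]
                &{retry,data} → +{retry,data}  (offer→select)
                  [retry]
                    Z self-dual
                  [data]
                    end self-dual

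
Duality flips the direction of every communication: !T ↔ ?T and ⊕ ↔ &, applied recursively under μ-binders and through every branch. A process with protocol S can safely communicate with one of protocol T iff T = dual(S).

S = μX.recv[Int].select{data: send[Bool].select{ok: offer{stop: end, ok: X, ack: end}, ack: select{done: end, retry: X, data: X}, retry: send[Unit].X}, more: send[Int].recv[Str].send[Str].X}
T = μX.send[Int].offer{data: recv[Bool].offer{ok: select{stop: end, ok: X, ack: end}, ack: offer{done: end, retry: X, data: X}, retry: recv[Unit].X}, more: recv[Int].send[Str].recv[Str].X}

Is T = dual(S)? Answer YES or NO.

YES

μX vs μX  match (binder kept)
  recv[Int] vs send[Int]  match
    select{data,more} vs offer{data,more}  match label sets agree
      case data:
        send[Bool] vs recv[Bool]  match
          select{ok,ack,retry} vs offer{ok,ack,retry}  match label sets agree
            case ok:
              offer{stop,ok,ack} vs select{stop,ok,ack}  match label sets agree
                case stop:
                  end vs end  match
                case ok:
                  X vs X  match
                case ack:
                  end vs end  match
            case ack:
              select{done,retry,data} vs offer{done,retry,data}  match label sets agree
                case done:
                  end vs end  match
                case retry:
                  X vs X  match
                case data:
                  X vs X  match
            case retry:
              send[Unit] vs recv[Unit]  match
                X vs X  match
      case more:
        send[Int] vs recv[Int]  match
          recv[Str] vs send[Str]  match
            send[Str] vs recv[Str]  match
              X vs X  match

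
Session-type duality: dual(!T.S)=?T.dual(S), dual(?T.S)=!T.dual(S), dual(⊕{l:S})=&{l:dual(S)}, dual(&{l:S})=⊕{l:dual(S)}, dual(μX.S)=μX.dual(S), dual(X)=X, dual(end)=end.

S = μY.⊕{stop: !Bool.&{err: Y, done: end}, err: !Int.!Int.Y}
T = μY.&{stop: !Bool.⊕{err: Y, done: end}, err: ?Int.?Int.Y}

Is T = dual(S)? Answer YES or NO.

NO

μY vs μY  match (μ self-dual)
  ⊕{stop,err} vs &{stop,err}  match labels match
    [stop]
      !Bool vs !Bool  ✗ same direction on both sides — not dual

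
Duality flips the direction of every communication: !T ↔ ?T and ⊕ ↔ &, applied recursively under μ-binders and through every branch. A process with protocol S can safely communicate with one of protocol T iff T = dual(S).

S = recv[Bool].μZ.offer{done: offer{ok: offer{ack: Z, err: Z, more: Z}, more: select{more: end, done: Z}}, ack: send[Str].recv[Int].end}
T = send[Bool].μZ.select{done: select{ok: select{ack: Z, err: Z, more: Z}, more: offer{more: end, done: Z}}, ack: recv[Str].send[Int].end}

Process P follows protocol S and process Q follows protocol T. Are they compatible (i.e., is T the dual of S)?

YES

recv[Bool] ‖ send[Bool]  ok
  μZ ‖ μZ  ok (rec unchanged)
    offer{done,ack} ‖ select{done,ack}  ok label sets agree
      case done:
        offer{ok,more} ‖ select{ok,more}  ok label sets agree
          case ok:
            offer{ack,err,more} ‖ select{ack,err,more}  ok label sets agree
              case ack:
                Z ‖ Z  ok
              case err:
                Z ‖ Z  ok
              case more:
                Z ‖ Z  ok
          case more:
            select{more,done} ‖ offer{more,done}  ok label sets agree
              case more:
                end ‖ end  ok
              case done:
                Z ‖ Z  ok
      case ack:
        send[Str] ‖ recv[Str]  ok
          recv[Int] ‖ send[Int]  ok
            end ‖ end  ok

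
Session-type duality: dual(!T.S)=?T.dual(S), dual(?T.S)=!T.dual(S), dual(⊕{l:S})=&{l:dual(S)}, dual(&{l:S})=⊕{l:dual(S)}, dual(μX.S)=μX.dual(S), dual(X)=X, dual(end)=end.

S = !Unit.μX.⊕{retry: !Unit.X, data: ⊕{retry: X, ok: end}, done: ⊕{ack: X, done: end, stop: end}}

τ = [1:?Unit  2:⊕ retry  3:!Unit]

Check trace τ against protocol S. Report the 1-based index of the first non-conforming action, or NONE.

@1 got ?Unit, protocol expects !Unit  ✗

1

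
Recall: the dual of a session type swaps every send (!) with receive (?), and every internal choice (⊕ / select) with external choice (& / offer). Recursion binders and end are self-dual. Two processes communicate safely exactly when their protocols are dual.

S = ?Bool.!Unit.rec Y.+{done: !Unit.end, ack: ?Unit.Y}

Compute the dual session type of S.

!Bool.?Unit.rec Y.&{done: ?Unit.end, ack: !Unit.Y}

?Bool ↦ !Bool
  !Unit ↦ ?Unit
    rec Y ↦ rec Y  (μ self-dual)
      +{done,ack} ↦ &{done,ack}  (internal→external)
        case done:
          !Unit ↦ ?Unit
            end ↦ end
        case ack:
          ?Unit ↦ !Unit
            Y ↦ Y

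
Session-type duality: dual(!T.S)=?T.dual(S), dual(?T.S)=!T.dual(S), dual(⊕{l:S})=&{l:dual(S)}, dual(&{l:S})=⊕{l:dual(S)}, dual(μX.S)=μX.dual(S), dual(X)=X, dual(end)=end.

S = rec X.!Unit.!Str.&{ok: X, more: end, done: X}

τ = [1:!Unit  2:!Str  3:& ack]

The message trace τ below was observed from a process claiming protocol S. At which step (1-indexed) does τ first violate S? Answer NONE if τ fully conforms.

3

step 1: !Unit  match  state: !Str.&{ok: rec X.…, more: end, done: rec X.…}
step 2: !Str  match  state: &{ok: rec X.…, more: end, done: rec X.…}
step 3: got & ack, protocol expects & ok or & more or & done  ✗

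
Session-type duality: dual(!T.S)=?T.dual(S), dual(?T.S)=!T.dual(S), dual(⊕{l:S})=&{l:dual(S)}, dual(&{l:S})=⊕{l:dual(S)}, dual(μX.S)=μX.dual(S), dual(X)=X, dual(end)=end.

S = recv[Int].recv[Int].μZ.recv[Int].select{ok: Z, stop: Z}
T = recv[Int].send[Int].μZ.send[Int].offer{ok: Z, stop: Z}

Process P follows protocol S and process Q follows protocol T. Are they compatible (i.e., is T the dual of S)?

NO

recv[Int] | recv[Int]  ✗ same direction on both sides — not dual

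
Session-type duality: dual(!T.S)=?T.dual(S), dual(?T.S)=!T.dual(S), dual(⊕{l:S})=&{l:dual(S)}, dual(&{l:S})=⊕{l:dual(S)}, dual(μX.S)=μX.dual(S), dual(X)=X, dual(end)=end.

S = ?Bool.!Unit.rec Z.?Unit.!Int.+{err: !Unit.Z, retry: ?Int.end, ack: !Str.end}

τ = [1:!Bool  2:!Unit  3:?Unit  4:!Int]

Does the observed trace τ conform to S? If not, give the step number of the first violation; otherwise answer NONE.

step 1: got !Bool, protocol expects ?Bool  ✗

1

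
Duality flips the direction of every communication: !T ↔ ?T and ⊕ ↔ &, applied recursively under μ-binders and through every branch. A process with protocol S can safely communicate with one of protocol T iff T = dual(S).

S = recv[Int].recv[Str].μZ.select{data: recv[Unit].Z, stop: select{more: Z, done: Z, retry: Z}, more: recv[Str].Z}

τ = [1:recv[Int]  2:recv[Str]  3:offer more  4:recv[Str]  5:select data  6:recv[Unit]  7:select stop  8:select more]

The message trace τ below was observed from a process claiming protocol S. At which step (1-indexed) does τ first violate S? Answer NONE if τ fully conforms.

step 1: recv[Int]  match  state: recv[Str].μZ.…
step 2: recv[Str]  match  state: μZ.…
step 3: got offer more, protocol expects select data or select stop or select more  ✗

3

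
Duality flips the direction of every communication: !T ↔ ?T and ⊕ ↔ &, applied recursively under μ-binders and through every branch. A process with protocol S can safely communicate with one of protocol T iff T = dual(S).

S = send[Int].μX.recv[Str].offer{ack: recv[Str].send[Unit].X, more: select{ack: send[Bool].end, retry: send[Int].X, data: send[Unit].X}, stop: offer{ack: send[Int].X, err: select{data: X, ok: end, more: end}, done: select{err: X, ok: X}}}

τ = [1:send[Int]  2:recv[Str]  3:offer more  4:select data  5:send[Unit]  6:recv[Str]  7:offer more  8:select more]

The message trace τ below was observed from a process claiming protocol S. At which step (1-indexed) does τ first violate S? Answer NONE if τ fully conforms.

step 1: send[Int]  ✓  residual = μX.…
step 2: recv[Str]  ✓  residual = offer{ack: recv[Str].send[Unit].μX.…, more: select{ack: send[Bool].end, retry: send[Int].μX.…, data: send[Unit].μX.…}, stop: offer{ack: send[Int].μX.…, err: select{data: μX.…, ok: end, more: end}, done: select{err: μX.…, ok: μX.…}}}
step 3: offer more  ✓  residual = select{ack: send[Bool].end, retry: send[Int].μX.…, data: send[Unit].μX.…}
step 4: select data  ✓  residual = send[Unit].μX.…
step 5: send[Unit]  ✓  residual = μX.…
step 6: recv[Str]  ✓  residual = offer{ack: recv[Str].send[Unit].μX.…, more: select{ack: send[Bool].end, retry: send[Int].μX.…, data: send[Unit].μX.…}, stop: offer{ack: send[Int].μX.…, err: select{data: μX.…, ok: end, more: end}, done: select{err: μX.…, ok: μX.…}}}
step 7: offer more  ✓  residual = select{ack: send[Bool].end, retry: send[Int].μX.…, data: send[Unit].μX.…}
step 8: got select more, protocol expects select ack or select retry or select data  ✗

8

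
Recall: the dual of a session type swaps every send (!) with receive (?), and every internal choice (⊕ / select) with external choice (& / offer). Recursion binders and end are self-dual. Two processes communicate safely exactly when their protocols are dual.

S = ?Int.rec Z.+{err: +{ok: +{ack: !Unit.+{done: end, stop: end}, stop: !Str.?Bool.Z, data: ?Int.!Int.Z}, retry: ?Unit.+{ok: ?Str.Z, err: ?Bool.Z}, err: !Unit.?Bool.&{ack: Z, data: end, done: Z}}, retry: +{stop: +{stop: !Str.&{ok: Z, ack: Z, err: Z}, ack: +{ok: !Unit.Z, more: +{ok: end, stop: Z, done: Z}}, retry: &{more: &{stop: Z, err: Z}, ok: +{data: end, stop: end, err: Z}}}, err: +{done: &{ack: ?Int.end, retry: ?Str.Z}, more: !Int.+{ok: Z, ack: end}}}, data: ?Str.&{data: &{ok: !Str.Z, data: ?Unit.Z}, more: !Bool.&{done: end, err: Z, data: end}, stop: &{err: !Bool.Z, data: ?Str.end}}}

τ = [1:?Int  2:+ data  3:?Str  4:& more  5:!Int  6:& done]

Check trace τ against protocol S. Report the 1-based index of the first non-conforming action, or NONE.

5

@1 ?Int  ok  residual = rec Z.…
@2 + data  ok  residual = ?Str.&{data: &{ok: !Str.rec Z.…, data: ?Unit.rec Z.…}, more: !Bool.&{done: end, err: rec Z.…, data: end}, stop: &{err: !Bool.rec Z.…, data: ?Str.end}}
@3 ?Str  ok  residual = &{data: &{ok: !Str.rec Z.…, data: ?Unit.rec Z.…}, more: !Bool.&{done: end, err: rec Z.…, data: end}, stop: &{err: !Bool.rec Z.…, data: ?Str.end}}
@4 & more  ok  residual = !Bool.&{done: end, err: rec Z.…, data: end}
@5 got !Int, protocol expects !Bool  ✗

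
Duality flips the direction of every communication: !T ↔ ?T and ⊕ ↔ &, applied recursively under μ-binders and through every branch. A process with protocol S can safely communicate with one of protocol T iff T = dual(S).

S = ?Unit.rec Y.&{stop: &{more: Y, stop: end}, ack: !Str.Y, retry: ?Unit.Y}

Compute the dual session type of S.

?Unit ↦ !Unit
  rec Y ↦ rec Y  (binder kept)
    &{stop,ack,retry} ↦ +{stop,ack,retry}  (offer→select)
      • stop:
        &{more,stop} ↦ +{more,stop}  (offer→select)
          • more:
            Y self-dual
          • stop:
            end self-dual
      • ack:
        !Str ↦ ?Str
          Y self-dual
      • retry:
        ?Unit ↦ !Unit
          Y self-dual

!Unit.rec Y.+{stop: +{more: Y, stop: end}, ack: ?Str.Y, retry: !Unit.Y}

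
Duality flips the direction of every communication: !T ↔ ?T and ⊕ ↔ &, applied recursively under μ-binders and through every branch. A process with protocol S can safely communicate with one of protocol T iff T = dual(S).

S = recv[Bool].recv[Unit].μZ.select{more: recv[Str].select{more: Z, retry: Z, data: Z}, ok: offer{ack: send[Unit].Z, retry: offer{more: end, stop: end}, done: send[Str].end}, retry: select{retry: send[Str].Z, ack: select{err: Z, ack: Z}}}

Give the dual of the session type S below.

recv[Bool] ↦ send[Bool]
  recv[Unit] ↦ send[Unit]
    μZ ↦ μZ  (binder kept)
      select{more,ok,retry} ↦ offer{more,ok,retry}  (internal→external)
        case more:
          recv[Str] ↦ send[Str]
            select{more,retry,data} ↦ offer{more,retry,data}  (internal→external)
              case more:
                Z ↦ Z
              case retry:
                Z ↦ Z
              case data:
                Z ↦ Z
        case ok:
          offer{ack,retry,done} ↦ select{ack,retry,done}  (external→internal)
            case ack:
              send[Unit] ↦ recv[Unit]
                Z ↦ Z
            case retry:
              offer{more,stop} ↦ select{more,stop}  (external→internal)
                case more:
                  end ↦ end
                case stop:
                  end ↦ end
            case done:
              send[Str] ↦ recv[Str]
                end ↦ end
        case retry:
          select{retry,ack} ↦ offer{retry,ack}  (internal→external)
            case retry:
              send[Str] ↦ recv[Str]
                Z ↦ Z
            case ack:
              select{err,ack} ↦ offer{err,ack}  (internal→external)
                case err:
                  Z ↦ Z
                case ack:
                  Z ↦ Z

send[Bool].send[Unit].μZ.offer{more: send[Str].offer{more: Z, retry: Z, data: Z}, ok: select{ack: recv[Unit].Z, retry: select{more: end, stop: end}, done: recv[Str].end}, retry: offer{retry: recv[Str].Z, ack: offer{err: Z, ack: Z}}}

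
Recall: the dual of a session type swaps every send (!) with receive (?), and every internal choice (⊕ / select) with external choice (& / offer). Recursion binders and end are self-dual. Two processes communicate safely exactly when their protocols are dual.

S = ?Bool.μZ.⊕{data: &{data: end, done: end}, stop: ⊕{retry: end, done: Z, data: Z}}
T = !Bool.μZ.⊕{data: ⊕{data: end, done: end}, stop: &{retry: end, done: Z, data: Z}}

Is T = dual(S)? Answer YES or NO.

?Bool ‖ !Bool  match
  μZ ‖ μZ  match (rec unchanged)
    ⊕{data,stop} ‖ ⊕{data,stop}  ✗ choice polarity not flipped — not dual

NO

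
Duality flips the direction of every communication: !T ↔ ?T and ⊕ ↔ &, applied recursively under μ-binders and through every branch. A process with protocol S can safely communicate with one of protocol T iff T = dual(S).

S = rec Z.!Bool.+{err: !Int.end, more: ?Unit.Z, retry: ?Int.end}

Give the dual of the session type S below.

rec Z.?Bool.&{err: ?Int.end, more: !Unit.Z, retry: !Int.end}

rec Z ↦ rec Z  (binder kept)
  !Bool ↦ ?Bool
    +{err,more,retry} ↦ &{err,more,retry}  (⊕→&)
      [err]
        !Int ↦ ?Int
          end self-dual
      [more]
        ?Unit ↦ !Unit
          Z self-dual
      [retry]
        ?Int ↦ !Int
          end self-dual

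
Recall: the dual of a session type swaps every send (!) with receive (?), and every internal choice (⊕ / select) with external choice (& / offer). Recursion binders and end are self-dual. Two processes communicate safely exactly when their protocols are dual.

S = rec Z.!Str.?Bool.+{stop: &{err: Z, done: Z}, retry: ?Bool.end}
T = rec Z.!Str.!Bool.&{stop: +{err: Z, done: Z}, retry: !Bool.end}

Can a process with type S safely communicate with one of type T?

NO

rec Z ‖ rec Z  match (μ self-dual)
  !Str ‖ !Str  ✗ same direction on both sides — not dual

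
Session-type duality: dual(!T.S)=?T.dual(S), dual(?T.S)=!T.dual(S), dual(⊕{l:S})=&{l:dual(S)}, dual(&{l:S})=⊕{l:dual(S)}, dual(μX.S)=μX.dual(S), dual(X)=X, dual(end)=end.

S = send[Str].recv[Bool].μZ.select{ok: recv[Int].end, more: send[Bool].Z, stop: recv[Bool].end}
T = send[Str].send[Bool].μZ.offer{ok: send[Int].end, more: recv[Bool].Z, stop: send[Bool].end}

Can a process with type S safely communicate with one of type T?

NO

send[Str] | send[Str]  ✗ same direction on both sides — not dual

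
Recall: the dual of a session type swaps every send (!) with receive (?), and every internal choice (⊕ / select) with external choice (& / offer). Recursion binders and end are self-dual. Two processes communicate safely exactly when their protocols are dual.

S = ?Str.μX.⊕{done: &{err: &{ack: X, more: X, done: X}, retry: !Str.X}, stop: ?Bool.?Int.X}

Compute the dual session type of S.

?Str = !Str
  μX = μX  (μ self-dual)
    ⊕{done,stop} = &{done,stop}  (⊕→&)
      case done:
        &{err,retry} = ⊕{err,retry}  (&→⊕)
          case err:
            &{ack,more,done} = ⊕{ack,more,done}  (&→⊕)
              case ack:
                X self-dual
              case more:
                X self-dual
              case done:
                X self-dual
          case retry:
            !Str = ?Str
              X self-dual
      case stop:
        ?Bool = !Bool
          ?Int = !Int
            X self-dual

!Str.μX.&{done: ⊕{err: ⊕{ack: X, more: X, done: X}, retry: ?Str.X}, stop: !Bool.!Int.X}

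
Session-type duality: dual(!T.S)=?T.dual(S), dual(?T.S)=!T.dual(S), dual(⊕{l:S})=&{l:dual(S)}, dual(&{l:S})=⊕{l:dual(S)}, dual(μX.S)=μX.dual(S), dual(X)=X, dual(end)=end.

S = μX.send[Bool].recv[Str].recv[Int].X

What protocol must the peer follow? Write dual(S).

μX ↦ μX  (μ self-dual)
  send[Bool] ↦ recv[Bool]
    recv[Str] ↦ send[Str]
      recv[Int] ↦ send[Int]
        dual(X) = X

μX.recv[Bool].send[Str].send[Int].X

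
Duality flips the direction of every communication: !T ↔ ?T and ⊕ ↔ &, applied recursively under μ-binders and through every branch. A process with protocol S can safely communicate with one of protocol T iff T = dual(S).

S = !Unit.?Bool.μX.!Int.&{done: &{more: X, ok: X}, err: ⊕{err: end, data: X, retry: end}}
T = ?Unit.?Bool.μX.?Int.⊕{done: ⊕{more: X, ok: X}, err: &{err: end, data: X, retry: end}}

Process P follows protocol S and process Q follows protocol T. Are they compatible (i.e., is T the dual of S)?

NO

!Unit | ?Unit  ✓
  ?Bool | ?Bool  ✗ same direction on both sides — not dual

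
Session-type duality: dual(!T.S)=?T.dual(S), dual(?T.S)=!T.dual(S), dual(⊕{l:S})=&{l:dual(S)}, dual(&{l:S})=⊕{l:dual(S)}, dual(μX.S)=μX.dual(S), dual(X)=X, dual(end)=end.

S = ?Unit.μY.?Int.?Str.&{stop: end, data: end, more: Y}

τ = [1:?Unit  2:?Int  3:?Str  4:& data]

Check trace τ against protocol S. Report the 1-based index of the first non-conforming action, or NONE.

step 1: ?Unit  match  now at μY.…
step 2: ?Int  match  now at ?Str.&{stop: end, data: end, more: μY.…}
step 3: ?Str  match  now at &{stop: end, data: end, more: μY.…}
step 4: & data  match  now at end
all 4 steps conform

NONE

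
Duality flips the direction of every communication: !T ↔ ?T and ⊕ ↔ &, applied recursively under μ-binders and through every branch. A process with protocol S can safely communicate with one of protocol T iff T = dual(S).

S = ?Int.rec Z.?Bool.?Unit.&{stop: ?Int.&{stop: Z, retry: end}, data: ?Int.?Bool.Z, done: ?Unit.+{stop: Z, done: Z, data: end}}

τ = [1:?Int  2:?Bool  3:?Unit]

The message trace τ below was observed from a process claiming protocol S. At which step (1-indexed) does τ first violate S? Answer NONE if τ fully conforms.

NONE

@1 ?Int  ✓  cont: rec Z.…
@2 ?Bool  ✓  cont: ?Unit.&{stop: ?Int.&{stop: rec Z.…, retry: end}, data: ?Int.?Bool.rec Z.…, done: ?Unit.+{stop: rec Z.…, done: rec Z.…, data: end}}
@3 ?Unit  ✓  cont: &{stop: ?Int.&{stop: rec Z.…, retry: end}, data: ?Int.?Bool.rec Z.…, done: ?Unit.+{stop: rec Z.…, done: rec Z.…, data: end}}
trace exhausted — no violation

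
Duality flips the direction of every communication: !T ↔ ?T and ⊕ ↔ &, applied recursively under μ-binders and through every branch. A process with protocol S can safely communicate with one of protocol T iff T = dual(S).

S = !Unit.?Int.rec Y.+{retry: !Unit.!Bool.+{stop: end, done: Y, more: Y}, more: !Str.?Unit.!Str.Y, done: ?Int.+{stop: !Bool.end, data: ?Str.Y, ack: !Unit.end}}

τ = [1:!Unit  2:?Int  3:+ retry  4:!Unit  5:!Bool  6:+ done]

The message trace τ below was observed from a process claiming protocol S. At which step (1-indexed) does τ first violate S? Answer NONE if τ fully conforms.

NONE

[1] !Unit  match  now at ?Int.rec Y.…
[2] ?Int  match  now at rec Y.…
[3] + retry  match  now at !Unit.!Bool.+{stop: end, done: rec Y.…, more: rec Y.…}
[4] !Unit  match  now at !Bool.+{stop: end, done: rec Y.…, more: rec Y.…}
[5] !Bool  match  now at +{stop: end, done: rec Y.…, more: rec Y.…}
[6] + done  match  now at rec Y.…
τ conforms to S (length 6)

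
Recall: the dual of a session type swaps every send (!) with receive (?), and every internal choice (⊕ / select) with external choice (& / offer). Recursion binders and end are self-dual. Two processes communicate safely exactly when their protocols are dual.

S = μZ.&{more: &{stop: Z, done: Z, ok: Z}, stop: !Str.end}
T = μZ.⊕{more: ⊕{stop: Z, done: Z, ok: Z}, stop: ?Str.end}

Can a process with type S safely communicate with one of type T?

YES

μZ vs μZ  ok (μ self-dual)
  &{more,stop} vs ⊕{more,stop}  ok label sets agree
    [more]
      &{stop,done,ok} vs ⊕{stop,done,ok}  ok label sets agree
        [stop]
          Z vs Z  ok
        [done]
          Z vs Z  ok
        [ok]
          Z vs Z  ok
    [stop]
      !Str vs ?Str  ok
        end vs end  ok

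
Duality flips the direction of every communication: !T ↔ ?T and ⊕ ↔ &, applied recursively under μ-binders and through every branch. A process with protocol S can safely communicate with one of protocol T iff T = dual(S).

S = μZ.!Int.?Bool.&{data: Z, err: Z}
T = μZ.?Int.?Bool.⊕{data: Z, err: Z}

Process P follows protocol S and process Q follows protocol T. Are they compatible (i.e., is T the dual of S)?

μZ ‖ μZ  ✓ (rec unchanged)
  !Int ‖ ?Int  ✓
    ?Bool ‖ ?Bool  ✗ same direction on both sides — not dual

NO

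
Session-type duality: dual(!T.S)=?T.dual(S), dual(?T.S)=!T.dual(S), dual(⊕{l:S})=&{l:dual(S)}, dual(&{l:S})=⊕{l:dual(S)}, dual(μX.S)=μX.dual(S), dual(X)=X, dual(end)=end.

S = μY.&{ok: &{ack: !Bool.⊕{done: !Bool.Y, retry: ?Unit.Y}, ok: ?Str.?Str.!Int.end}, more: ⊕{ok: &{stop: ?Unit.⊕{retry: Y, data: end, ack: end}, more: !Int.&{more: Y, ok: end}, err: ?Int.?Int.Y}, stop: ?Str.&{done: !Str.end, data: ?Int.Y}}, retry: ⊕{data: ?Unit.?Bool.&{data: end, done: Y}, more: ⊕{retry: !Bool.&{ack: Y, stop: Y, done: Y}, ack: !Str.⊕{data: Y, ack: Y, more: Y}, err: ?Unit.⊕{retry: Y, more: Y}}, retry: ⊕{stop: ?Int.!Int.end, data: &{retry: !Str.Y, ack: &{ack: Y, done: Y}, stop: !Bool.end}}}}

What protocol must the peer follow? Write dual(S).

μY.⊕{ok: ⊕{ack: ?Bool.&{done: ?Bool.Y, retry: !Unit.Y}, ok: !Str.!Str.?Int.end}, more: &{ok: ⊕{stop: !Unit.&{retry: Y, data: end, ack: end}, more: ?Int.⊕{more: Y, ok: end}, err: !Int.!Int.Y}, stop: !Str.⊕{done: ?Str.end, data: !Int.Y}}, retry: &{data: !Unit.!Bool.⊕{data: end, done: Y}, more: &{retry: ?Bool.⊕{ack: Y, stop: Y, done: Y}, ack: ?Str.&{data: Y, ack: Y, more: Y}, err: !Unit.&{retry: Y, more: Y}}, retry: &{stop: !Int.?Int.end, data: ⊕{retry: ?Str.Y, ack: ⊕{ack: Y, done: Y}, stop: ?Bool.end}}}}

μY ↦ μY  (μ self-dual)
  &{ok,more,retry} ↦ ⊕{ok,more,retry}  (external→internal)
    • ok:
      &{ack,ok} ↦ ⊕{ack,ok}  (external→internal)
        • ack:
          !Bool ↦ ?Bool
            ⊕{done,retry} ↦ &{done,retry}  (select→offer)
              • done:
                !Bool ↦ ?Bool
                  Y ↦ Y
              • retry:
                ?Unit ↦ !Unit
                  Y ↦ Y
        • ok:
          ?Str ↦ !Str
            ?Str ↦ !Str
              !Int ↦ ?Int
                end ↦ end
    • more:
      ⊕{ok,stop} ↦ &{ok,stop}  (select→offer)
        • ok:
          &{stop,more,err} ↦ ⊕{stop,more,err}  (external→internal)
            • stop:
              ?Unit ↦ !Unit
                ⊕{retry,data,ack} ↦ &{retry,data,ack}  (select→offer)
                  • retry:
                    Y ↦ Y
                  • data:
                    end ↦ end
                  • ack:
                    end ↦ end
            • more:
              !Int ↦ ?Int
                &{more,ok} ↦ ⊕{more,ok}  (external→internal)
                  • more:
                    Y ↦ Y
                  • ok:
                    end ↦ end
            • err:
              ?Int ↦ !Int
                ?Int ↦ !Int
                  Y ↦ Y
        • stop:
          ?Str ↦ !Str
            &{done,data} ↦ ⊕{done,data}  (external→internal)
              • done:
                !Str ↦ ?Str
                  end ↦ end
              • data:
                ?Int ↦ !Int
                  Y ↦ Y
    • retry:
      ⊕{data,more,retry} ↦ &{data,more,retry}  (select→offer)
        • data:
          ?Unit ↦ !Unit
            ?Bool ↦ !Bool
              &{data,done} ↦ ⊕{data,done}  (external→internal)
                • data:
                  end ↦ end
                • done:
                  Y ↦ Y
        • more:
          ⊕{retry,ack,err} ↦ &{retry,ack,err}  (select→offer)
            • retry:
              !Bool ↦ ?Bool
                &{ack,stop,done} ↦ ⊕{ack,stop,done}  (external→internal)
                  • ack:
                    Y ↦ Y
                  • stop:
                    Y ↦ Y
                  • done:
                    Y ↦ Y
            • ack:
              !Str ↦ ?Str
                ⊕{data,ack,more} ↦ &{data,ack,more}  (select→offer)
                  • data:
                    Y ↦ Y
                  • ack:
                    Y ↦ Y
                  • more:
                    Y ↦ Y
            • err:
              ?Unit ↦ !Unit
                ⊕{retry,more} ↦ &{retry,more}  (select→offer)
                  • retry:
                    Y ↦ Y
                  • more:
                    Y ↦ Y
        • retry:
          ⊕{stop,data} ↦ &{stop,data}  (select→offer)
            • stop:
              ?Int ↦ !Int
                !Int ↦ ?Int
                  end ↦ end
            • data:
              &{retry,ack,stop} ↦ ⊕{retry,ack,stop}  (external→internal)
                • retry:
                  !Str ↦ ?Str
                    Y ↦ Y
                • ack:
                  &{ack,done} ↦ ⊕{ack,done}  (external→internal)
                    • ack:
                      Y ↦ Y
                    • done:
                      Y ↦ Y
                • stop:
                  !Bool ↦ ?Bool
                    end ↦ end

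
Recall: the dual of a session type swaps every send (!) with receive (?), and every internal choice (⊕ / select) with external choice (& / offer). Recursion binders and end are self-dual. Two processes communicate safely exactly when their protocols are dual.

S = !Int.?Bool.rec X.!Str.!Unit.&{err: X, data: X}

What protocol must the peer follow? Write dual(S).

?Int.!Bool.rec X.?Str.?Unit.+{err: X, data: X}

!Int = ?Int
  ?Bool = !Bool
    rec X = rec X  (μ self-dual)
      !Str = ?Str
        !Unit = ?Unit
          &{err,data} = +{err,data}  (&→⊕)
            case err:
              dual(X) = X
            case data:
              dual(X) = X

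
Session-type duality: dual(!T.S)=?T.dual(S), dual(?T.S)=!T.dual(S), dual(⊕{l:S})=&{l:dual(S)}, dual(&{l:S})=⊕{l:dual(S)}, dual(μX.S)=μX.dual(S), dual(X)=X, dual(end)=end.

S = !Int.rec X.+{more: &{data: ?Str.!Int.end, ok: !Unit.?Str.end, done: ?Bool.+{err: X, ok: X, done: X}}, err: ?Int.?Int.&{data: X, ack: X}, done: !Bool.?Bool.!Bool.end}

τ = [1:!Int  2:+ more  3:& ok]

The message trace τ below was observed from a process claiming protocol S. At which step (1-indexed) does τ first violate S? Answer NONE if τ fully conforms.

[1] !Int  match  state: rec X.…
[2] + more  match  state: &{data: ?Str.!Int.end, ok: !Unit.?Str.end, done: ?Bool.+{err: rec X.…, ok: rec X.…, done: rec X.…}}
[3] & ok  match  state: !Unit.?Str.end
all 3 steps conform

NONE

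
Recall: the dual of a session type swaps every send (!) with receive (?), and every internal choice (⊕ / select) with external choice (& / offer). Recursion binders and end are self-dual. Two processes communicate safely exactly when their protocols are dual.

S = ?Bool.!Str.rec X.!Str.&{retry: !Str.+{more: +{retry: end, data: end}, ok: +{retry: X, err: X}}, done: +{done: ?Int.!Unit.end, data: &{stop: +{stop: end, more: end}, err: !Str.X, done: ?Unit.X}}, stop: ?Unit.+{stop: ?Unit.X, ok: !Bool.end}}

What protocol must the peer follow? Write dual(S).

?Bool ↦ !Bool
  !Str ↦ ?Str
    rec X ↦ rec X  (binder kept)
      !Str ↦ ?Str
        &{retry,done,stop} ↦ +{retry,done,stop}  (&→⊕)
          • retry:
            !Str ↦ ?Str
              +{more,ok} ↦ &{more,ok}  (⊕→&)
                • more:
                  +{retry,data} ↦ &{retry,data}  (⊕→&)
                    • retry:
                      dual(end) = end
                    • data:
                      dual(end) = end
                • ok:
                  +{retry,err} ↦ &{retry,err}  (⊕→&)
                    • retry:
                      dual(X) = X
                    • err:
                      dual(X) = X
          • done:
            +{done,data} ↦ &{done,data}  (⊕→&)
              • done:
                ?Int ↦ !Int
                  !Unit ↦ ?Unit
                    dual(end) = end
              • data:
                &{stop,err,done} ↦ +{stop,err,done}  (&→⊕)
                  • stop:
                    +{stop,more} ↦ &{stop,more}  (⊕→&)
                      • stop:
                        dual(end) = end
                      • more:
                        dual(end) = end
                  • err:
                    !Str ↦ ?Str
                      dual(X) = X
                  • done:
                    ?Unit ↦ !Unit
                      dual(X) = X
          • stop:
            ?Unit ↦ !Unit
              +{stop,ok} ↦ &{stop,ok}  (⊕→&)
                • stop:
                  ?Unit ↦ !Unit
                    dual(X) = X
                • ok:
                  !Bool ↦ ?Bool
                    dual(end) = end

!Bool.?Str.rec X.?Str.+{retry: ?Str.&{more: &{retry: end, data: end}, ok: &{retry: X, err: X}}, done: &{done: !Int.?Unit.end, data: +{stop: &{stop: end, more: end}, err: ?Str.X, done: !Unit.X}}, stop: !Unit.&{stop: !Unit.X, ok: ?Bool.end}}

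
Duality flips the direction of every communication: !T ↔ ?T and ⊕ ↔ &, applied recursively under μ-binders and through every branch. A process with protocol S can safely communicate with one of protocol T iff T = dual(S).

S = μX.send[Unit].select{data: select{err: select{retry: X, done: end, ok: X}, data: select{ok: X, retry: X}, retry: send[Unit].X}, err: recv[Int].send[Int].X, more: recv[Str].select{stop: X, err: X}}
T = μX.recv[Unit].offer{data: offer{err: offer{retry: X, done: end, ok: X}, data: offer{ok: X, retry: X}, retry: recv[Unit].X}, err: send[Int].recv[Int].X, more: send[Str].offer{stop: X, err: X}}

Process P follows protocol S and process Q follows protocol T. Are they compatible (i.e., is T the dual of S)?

YES

μX | μX  ✓ (μ self-dual)
  send[Unit] | recv[Unit]  ✓
    select{data,err,more} | offer{data,err,more}  ✓ labels match
      • data:
        select{err,data,retry} | offer{err,data,retry}  ✓ labels match
          • err:
            select{retry,done,ok} | offer{retry,done,ok}  ✓ labels match
              • retry:
                X | X  ✓
              • done:
                end | end  ✓
              • ok:
                X | X  ✓
          • data:
            select{ok,retry} | offer{ok,retry}  ✓ labels match
              • ok:
                X | X  ✓
              • retry:
                X | X  ✓
          • retry:
            send[Unit] | recv[Unit]  ✓
              X | X  ✓
      • err:
        recv[Int] | send[Int]  ✓
          send[Int] | recv[Int]  ✓
            X | X  ✓
      • more:
        recv[Str] | send[Str]  ✓
          select{stop,err} | offer{stop,err}  ✓ labels match
            • stop:
              X | X  ✓
            • err:
              X | X  ✓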